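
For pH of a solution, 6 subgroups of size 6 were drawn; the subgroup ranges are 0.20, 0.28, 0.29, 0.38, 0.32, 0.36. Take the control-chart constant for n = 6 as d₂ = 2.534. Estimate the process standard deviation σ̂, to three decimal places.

R̄ = (0.20 + 0.28 + 0.29 + 0.38 + 0.32 + 0.36) / 6 = 0.3050
σ̂ = R̄ / d₂ = 0.3050 / 2.534 = 0.1204

0.120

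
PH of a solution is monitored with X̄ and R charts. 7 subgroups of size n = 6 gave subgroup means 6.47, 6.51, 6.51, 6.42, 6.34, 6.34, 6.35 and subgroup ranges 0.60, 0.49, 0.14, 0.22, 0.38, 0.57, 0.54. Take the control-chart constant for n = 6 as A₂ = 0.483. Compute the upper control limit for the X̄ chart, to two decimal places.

X̄̄ = (6.47 + 6.51 + 6.51 + 6.42 + 6.34 + 6.34 + 6.35) / 7 = 44.9400 / 7 = 6.4200
R̄ = (0.60 + 0.49 + 0.14 + 0.22 + 0.38 + 0.57 + 0.54) / 7 = 2.9400 / 7 = 0.4200
UCL = X̄̄ + A₂·R̄ = 6.4200 + 0.483 × 0.4200 = 6.6229

6.62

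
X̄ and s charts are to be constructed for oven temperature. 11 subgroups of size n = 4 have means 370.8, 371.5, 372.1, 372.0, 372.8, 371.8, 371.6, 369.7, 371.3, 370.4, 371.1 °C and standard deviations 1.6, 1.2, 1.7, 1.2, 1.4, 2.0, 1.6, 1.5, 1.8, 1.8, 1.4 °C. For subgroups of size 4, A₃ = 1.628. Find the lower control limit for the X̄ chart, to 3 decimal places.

X̄̄ = (370.8 + 371.5 + 372.1 + 372.0 + 372.8 + 371.8 + 371.6 + 369.7 + 371.3 + 370.4 + 371.1) / 11 = 371.3727
s̄ = (1.6 + 1.2 + 1.7 + 1.2 + 1.4 + 2.0 + 1.6 + 1.5 + 1.8 + 1.8 + 1.4) / 11 = 1.5636
LCL = X̄̄ − A₃·s̄ = 371.3727 − 1.628 × 1.5636 = 368.8271

368.827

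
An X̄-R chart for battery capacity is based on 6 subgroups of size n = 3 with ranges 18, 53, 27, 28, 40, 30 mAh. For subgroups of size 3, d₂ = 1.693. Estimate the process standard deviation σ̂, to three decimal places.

19.295

R̄ = (18 + 53 + 27 + 28 + 40 + 30) / 6 = 32.6667
σ̂ = R̄ / d₂ = 32.6667 / 1.693 = 19.2951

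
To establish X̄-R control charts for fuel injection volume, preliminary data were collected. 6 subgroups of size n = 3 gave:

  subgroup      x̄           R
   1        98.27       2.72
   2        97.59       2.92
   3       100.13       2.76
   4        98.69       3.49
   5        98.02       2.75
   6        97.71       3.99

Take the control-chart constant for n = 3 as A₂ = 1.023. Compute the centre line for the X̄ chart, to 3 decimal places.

X̄̄ = (98.27 + 97.59 + 100.13 + 98.69 + 98.02 + 97.71) / 6 = 590.4100 / 6 = 98.4017
CL = X̄̄ = 98.4017

98.402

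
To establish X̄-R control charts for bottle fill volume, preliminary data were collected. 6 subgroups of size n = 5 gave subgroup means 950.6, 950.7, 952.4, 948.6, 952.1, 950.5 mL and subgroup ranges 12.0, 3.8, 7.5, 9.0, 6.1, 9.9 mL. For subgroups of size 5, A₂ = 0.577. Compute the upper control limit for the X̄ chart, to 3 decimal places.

X̄̄ = (950.6 + 950.7 + 952.4 + 948.6 + 952.1 + 950.5) / 6 = 5704.9000 / 6 = 950.8167
R̄ = (12.0 + 3.8 + 7.5 + 9.0 + 6.1 + 9.9) / 6 = 48.3000 / 6 = 8.0500
UCL = X̄̄ + A₂·R̄ = 950.8167 + 0.577 × 8.0500 = 955.4615

955.462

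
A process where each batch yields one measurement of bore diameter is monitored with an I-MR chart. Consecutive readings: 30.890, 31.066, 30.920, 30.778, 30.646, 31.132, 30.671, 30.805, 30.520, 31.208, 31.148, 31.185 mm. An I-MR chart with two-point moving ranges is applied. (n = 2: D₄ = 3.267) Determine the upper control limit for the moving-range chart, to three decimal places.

Moving ranges: 0.176, 0.146, 0.142, 0.132, 0.486, 0.461, 0.134, 0.285, 0.688, 0.060, 0.037; M̄R̄ = 2.7470 / 11 = 0.2497
UCL_MR = D₄·M̄R̄ = 3.267 × 0.2497 = 0.8159

0.816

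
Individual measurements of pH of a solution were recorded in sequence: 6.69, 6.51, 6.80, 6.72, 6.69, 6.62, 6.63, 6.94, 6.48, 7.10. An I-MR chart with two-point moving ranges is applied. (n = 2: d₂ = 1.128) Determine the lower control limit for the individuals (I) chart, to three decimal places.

X̄ = (6.69 + 6.51 + 6.80 + 6.72 + 6.69 + 6.62 + 6.63 + 6.94 + 6.48 + 7.10) / 10 = 6.7180
Moving ranges: 0.18, 0.29, 0.08, 0.03, 0.07, 0.01, 0.31, 0.46, 0.62; M̄R̄ = 2.0500 / 9 = 0.2278
LCL = X̄ − 3·M̄R̄/d₂ = 6.7180 − 3 × 0.2278 / 1.128 = 6.1122

6.112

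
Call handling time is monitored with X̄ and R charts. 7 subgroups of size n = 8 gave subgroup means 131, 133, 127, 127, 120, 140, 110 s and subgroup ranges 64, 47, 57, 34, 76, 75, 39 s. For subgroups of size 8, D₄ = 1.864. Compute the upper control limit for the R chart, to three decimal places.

R̄ = (64 + 47 + 57 + 34 + 76 + 75 + 39) / 7 = 392.0000 / 7 = 56.0000
UCL_R = D₄·R̄ = 1.864 × 56.0000 = 104.3840

104.384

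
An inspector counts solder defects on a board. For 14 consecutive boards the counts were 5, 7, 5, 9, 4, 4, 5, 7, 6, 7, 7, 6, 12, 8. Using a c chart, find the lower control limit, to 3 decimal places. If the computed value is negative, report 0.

0.000

c̄ = (5 + 7 + 5 + 9 + 4 + 4 + 5 + 7 + 6 + 7 + 7 + 6 + 12 + 8) / 14 = 92 / 14 = 6.5714
LCL = c̄ − 3√c̄ = 6.5714 − 3 × 2.5635 = -1.1190 → 0 (cannot be negative)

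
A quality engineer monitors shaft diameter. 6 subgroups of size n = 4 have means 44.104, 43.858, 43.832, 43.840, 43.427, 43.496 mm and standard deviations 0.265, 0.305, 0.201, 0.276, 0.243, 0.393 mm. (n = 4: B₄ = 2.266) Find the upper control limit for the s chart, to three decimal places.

0.636

s̄ = (0.265 + 0.305 + 0.201 + 0.276 + 0.243 + 0.393) / 6 = 0.2805
UCL_s = B₄·s̄ = 2.266 × 0.2805 = 0.6356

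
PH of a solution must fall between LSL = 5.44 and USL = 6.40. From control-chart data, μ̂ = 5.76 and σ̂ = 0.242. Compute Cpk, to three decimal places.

0.441

Cpu = (USL − μ̂) / (3σ̂) = (6.40 − 5.76) / (3 × 0.242) = 0.8815; Cpl = (μ̂ − LSL) / (3σ̂) = (5.76 − 5.44) / (3 × 0.242) = 0.4408; Cpk = min(Cpu, Cpl) = 0.4408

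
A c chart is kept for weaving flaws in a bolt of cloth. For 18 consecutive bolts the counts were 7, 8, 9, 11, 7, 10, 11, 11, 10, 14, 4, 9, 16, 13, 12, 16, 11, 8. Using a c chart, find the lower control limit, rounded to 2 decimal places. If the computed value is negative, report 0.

0.72

c̄ = (7 + 8 + 9 + 11 + 7 + 10 + 11 + 11 + 10 + 14 + 4 + 9 + 16 + 13 + 12 + 16 + 11 + 8) / 18 = 187 / 18 = 10.3889
LCL = c̄ − 3√c̄ = 10.3889 − 3 × 3.2232 = 0.7193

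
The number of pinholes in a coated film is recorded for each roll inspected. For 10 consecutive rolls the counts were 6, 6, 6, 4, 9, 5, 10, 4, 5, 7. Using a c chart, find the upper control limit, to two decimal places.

c̄ = (6 + 6 + 6 + 4 + 9 + 5 + 10 + 4 + 5 + 7) / 10 = 62 / 10 = 6.2000
UCL = c̄ + 3√c̄ = 6.2000 + 3 × √6.2000 = 6.2000 + 3 × 2.4900 = 13.6699

13.67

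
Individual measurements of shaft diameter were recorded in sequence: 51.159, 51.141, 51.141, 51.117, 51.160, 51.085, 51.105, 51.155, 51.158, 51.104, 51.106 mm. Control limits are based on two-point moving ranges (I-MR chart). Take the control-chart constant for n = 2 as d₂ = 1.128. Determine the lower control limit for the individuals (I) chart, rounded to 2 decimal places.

X̄ = (51.159 + 51.141 + 51.141 + 51.117 + 51.160 + 51.085 + 51.105 + 51.155 + 51.158 + 51.104 + 51.106) / 11 = 51.1301
Moving ranges: 0.018, 0.000, 0.024, 0.043, 0.075, 0.020, 0.050, 0.003, 0.054, 0.002; M̄R̄ = 0.2890 / 10 = 0.0289
LCL = X̄ − 3·M̄R̄/d₂ = 51.1301 − 3 × 0.0289 / 1.128 = 51.0532

51.05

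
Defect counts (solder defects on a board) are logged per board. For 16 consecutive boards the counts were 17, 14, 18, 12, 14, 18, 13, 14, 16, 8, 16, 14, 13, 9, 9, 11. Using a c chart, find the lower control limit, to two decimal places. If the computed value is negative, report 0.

2.48

c̄ = (17 + 14 + 18 + 12 + 14 + 18 + 13 + 14 + 16 + 8 + 16 + 14 + 13 + 9 + 9 + 11) / 16 = 216 / 16 = 13.5000
LCL = c̄ − 3√c̄ = 13.5000 − 3 × 3.6742 = 2.4773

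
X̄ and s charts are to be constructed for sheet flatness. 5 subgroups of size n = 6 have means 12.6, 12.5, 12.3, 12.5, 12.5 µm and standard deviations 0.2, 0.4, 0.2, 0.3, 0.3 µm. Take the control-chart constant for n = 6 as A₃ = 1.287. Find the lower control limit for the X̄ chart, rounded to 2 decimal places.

12.12

X̄̄ = (12.6 + 12.5 + 12.3 + 12.5 + 12.5) / 5 = 12.4800
s̄ = (0.2 + 0.4 + 0.2 + 0.3 + 0.3) / 5 = 0.2800
LCL = X̄̄ − A₃·s̄ = 12.4800 − 1.287 × 0.2800 = 12.1196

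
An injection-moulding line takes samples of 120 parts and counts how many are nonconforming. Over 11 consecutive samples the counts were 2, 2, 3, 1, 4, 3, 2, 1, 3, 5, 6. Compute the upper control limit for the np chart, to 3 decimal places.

p̄ = Σdᵢ / (k·n) = 32 / (11 × 120) = 0.02424
UCL = np̄ + 3·√(np̄(1−p̄)) = 2.9091 + 3 × √(2.9091×0.97576) = 2.9091 + 3 × 1.6848 = 7.9635

7.964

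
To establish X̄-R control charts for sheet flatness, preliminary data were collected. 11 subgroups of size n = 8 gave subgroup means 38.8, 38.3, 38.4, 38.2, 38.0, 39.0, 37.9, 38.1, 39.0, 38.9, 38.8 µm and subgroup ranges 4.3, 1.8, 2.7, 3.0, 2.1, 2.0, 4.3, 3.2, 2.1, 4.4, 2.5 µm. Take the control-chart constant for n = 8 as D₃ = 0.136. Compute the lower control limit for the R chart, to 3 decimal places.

0.401

R̄ = (4.3 + 1.8 + 2.7 + 3.0 + 2.1 + 2.0 + 4.3 + 3.2 + 2.1 + 4.4 + 2.5) / 11 = 32.4000 / 11 = 2.9455
LCL_R = D₃·R̄ = 0.136 × 2.9455 = 0.4006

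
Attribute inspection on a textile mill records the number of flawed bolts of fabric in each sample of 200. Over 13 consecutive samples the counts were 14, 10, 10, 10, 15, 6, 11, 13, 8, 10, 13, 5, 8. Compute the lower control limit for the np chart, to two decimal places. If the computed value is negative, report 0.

p̄ = Σdᵢ / (k·n) = 133 / (13 × 200) = 0.05115
LCL = np̄ − 3·√(np̄(1−p̄)) = 10.2308 − 3 × 3.1157 = 0.8837

0.88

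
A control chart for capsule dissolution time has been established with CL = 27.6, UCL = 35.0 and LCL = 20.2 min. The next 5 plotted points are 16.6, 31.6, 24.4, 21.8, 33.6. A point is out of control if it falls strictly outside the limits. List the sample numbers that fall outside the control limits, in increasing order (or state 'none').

Compare each point to [20.2, 35.0]: sample 1 = 16.6 < LCL.

1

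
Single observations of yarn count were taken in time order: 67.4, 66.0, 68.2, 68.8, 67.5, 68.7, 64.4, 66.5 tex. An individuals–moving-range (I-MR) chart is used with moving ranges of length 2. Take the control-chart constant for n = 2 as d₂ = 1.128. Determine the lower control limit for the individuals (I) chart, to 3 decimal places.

62.210

X̄ = (67.4 + 66.0 + 68.2 + 68.8 + 67.5 + 68.7 + 64.4 + 66.5) / 8 = 67.1875
Moving ranges: 1.4, 2.2, 0.6, 1.3, 1.2, 4.3, 2.1; M̄R̄ = 13.1000 / 7 = 1.8714
LCL = X̄ − 3·M̄R̄/d₂ = 67.1875 − 3 × 1.8714 / 1.128 = 62.2103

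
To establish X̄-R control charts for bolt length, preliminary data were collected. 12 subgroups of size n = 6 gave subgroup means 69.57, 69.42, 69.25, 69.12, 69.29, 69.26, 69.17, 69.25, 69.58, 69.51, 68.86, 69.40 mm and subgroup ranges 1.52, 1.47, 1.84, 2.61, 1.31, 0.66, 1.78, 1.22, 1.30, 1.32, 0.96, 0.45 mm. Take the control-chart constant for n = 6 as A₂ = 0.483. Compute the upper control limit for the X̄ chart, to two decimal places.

X̄̄ = (69.57 + 69.42 + 69.25 + 69.12 + 69.29 + 69.26 + 69.17 + 69.25 + 69.58 + 69.51 + 68.86 + 69.40) / 12 = 831.6800 / 12 = 69.3067
R̄ = (1.52 + 1.47 + 1.84 + 2.61 + 1.31 + 0.66 + 1.78 + 1.22 + 1.30 + 1.32 + 0.96 + 0.45) / 12 = 16.4400 / 12 = 1.3700
UCL = X̄̄ + A₂·R̄ = 69.3067 + 0.483 × 1.3700 = 69.9684

69.97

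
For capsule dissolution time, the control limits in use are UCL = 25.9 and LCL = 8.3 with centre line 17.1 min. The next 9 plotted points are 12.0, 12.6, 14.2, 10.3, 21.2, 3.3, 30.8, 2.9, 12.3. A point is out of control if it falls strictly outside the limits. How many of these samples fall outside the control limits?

Compare each point to [8.3, 25.9]: sample 6 = 3.3 < LCL; sample 7 = 30.8 > UCL; sample 8 = 2.9 < LCL.

3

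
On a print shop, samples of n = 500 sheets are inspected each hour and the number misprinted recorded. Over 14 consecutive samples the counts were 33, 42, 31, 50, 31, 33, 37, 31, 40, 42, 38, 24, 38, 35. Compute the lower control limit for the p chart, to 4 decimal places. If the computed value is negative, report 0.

p̄ = Σdᵢ / (k·n) = 505 / (14 × 500) = 0.07214
LCL = p̄ − 3·√(p̄(1−p̄)/n) = 0.07214 − 3 × 0.01157 = 0.03743

0.0374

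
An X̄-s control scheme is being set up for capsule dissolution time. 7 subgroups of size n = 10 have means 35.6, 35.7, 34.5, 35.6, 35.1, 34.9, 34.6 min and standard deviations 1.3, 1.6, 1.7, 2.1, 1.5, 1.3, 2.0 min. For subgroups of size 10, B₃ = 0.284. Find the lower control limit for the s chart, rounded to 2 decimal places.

s̄ = (1.3 + 1.6 + 1.7 + 2.1 + 1.5 + 1.3 + 2.0) / 7 = 1.6429
LCL_s = B₃·s̄ = 0.284 × 1.6429 = 0.4666

0.47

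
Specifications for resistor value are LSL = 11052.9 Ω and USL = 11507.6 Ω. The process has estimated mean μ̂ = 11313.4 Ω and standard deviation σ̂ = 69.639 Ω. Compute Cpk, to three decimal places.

Cpu = (USL − μ̂) / (3σ̂) = (11507.6 − 11313.4) / (3 × 69.639) = 0.9296; Cpl = (μ̂ − LSL) / (3σ̂) = (11313.4 − 11052.9) / (3 × 69.639) = 1.2469; Cpk = min(Cpu, Cpl) = 0.9296

0.930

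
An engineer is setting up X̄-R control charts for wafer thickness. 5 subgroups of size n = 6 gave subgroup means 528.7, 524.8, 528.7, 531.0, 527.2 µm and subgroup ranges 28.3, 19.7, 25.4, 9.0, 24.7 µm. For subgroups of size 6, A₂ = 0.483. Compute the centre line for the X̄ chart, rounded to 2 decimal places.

X̄̄ = (528.7 + 524.8 + 528.7 + 531.0 + 527.2) / 5 = 2640.4000 / 5 = 528.0800
CL = X̄̄ = 528.0800

528.08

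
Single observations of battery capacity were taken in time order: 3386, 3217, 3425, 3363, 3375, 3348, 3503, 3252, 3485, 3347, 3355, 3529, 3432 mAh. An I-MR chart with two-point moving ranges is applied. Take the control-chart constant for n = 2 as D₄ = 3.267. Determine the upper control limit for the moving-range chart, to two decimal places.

Moving ranges: 169, 208, 62, 12, 27, 155, 251, 233, 138, 8, 174, 97; M̄R̄ = 1534.0000 / 12 = 127.8333
UCL_MR = D₄·M̄R̄ = 3.267 × 127.8333 = 417.6315

417.63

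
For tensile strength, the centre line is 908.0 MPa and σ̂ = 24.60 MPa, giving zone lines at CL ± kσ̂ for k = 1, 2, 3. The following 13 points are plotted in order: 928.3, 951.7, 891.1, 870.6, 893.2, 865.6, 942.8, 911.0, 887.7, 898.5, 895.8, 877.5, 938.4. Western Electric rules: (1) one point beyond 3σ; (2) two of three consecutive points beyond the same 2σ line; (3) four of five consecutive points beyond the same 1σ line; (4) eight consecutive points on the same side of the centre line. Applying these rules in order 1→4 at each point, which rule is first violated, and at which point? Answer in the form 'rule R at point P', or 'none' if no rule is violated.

none

Zone of each point (C = within 1σ̂, B = 1σ̂–2σ̂, A = 2σ̂–3σ̂, * = beyond 3σ̂; sign = side of CL): 1:+C, 2:+B, 3:-C, 4:-B, 5:-C, 6:-B, 7:+B, 8:+C, 9:-C, 10:-C, 11:-C, 12:-B, 13:+B
No rule fires across all 13 points.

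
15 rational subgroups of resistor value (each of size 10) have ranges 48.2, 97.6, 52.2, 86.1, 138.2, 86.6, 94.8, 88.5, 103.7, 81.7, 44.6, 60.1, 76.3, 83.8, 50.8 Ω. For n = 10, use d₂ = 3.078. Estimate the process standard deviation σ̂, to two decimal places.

R̄ = (48.2 + 97.6 + 52.2 + 86.1 + 138.2 + 86.6 + 94.8 + 88.5 + 103.7 + 81.7 + 44.6 + 60.1 + 76.3 + 83.8 + 50.8) / 15 = 79.5467
σ̂ = R̄ / d₂ = 79.5467 / 3.078 = 25.8436

25.84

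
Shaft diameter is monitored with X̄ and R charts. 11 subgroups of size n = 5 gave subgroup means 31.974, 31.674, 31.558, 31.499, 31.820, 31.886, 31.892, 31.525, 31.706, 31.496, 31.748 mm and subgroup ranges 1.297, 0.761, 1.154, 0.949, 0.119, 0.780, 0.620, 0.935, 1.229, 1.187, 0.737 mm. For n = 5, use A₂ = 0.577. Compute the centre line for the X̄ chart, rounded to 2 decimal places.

X̄̄ = (31.974 + 31.674 + 31.558 + 31.499 + 31.820 + 31.886 + 31.892 + 31.525 + 31.706 + 31.496 + 31.748) / 11 = 348.7780 / 11 = 31.7071
CL = X̄̄ = 31.7071

31.71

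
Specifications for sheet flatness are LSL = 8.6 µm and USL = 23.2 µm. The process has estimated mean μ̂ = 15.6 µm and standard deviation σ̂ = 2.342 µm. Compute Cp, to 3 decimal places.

1.039

Cp = (USL − LSL) / (6σ̂) = (23.2 − 8.6) / (6 × 2.342) = 14.6000 / 14.0520 = 1.0390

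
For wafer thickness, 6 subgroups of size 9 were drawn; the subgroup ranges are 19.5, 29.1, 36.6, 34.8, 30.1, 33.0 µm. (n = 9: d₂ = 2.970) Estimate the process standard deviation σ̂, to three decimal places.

10.275

R̄ = (19.5 + 29.1 + 36.6 + 34.8 + 30.1 + 33.0) / 6 = 30.5167
σ̂ = R̄ / d₂ = 30.5167 / 2.970 = 10.2750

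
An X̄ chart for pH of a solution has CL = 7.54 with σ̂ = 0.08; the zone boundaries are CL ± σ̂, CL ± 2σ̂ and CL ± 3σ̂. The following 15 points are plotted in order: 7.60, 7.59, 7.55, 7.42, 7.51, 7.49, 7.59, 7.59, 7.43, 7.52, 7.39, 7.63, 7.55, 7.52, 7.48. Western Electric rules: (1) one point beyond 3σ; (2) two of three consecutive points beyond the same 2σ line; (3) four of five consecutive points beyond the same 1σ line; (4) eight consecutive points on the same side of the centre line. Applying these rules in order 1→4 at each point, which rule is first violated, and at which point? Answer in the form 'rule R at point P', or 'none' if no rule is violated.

Zone of each point (C = within 1σ̂, B = 1σ̂–2σ̂, A = 2σ̂–3σ̂, * = beyond 3σ̂; sign = side of CL): 1:+C, 2:+C, 3:+C, 4:-B, 5:-C, 6:-C, 7:+C, 8:+C, 9:-B, 10:-C, 11:-B, 12:+B, 13:+C, 14:-C, 15:-C
No rule fires across all 15 points.

none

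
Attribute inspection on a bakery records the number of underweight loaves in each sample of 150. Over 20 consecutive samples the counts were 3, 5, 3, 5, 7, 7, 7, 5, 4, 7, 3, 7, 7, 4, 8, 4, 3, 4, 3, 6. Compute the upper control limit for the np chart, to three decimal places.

11.759

p̄ = Σdᵢ / (k·n) = 102 / (20 × 150) = 0.03400
UCL = np̄ + 3·√(np̄(1−p̄)) = 5.1000 + 3 × √(5.1000×0.96600) = 5.1000 + 3 × 2.2196 = 11.7588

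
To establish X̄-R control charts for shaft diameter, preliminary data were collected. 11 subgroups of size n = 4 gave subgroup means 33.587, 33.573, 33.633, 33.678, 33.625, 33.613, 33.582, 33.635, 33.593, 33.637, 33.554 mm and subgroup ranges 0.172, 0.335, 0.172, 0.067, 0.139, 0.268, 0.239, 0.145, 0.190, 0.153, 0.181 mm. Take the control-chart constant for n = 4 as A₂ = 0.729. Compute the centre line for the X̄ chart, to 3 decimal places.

X̄̄ = (33.587 + 33.573 + 33.633 + 33.678 + 33.625 + 33.613 + 33.582 + 33.635 + 33.593 + 33.637 + 33.554) / 11 = 369.7100 / 11 = 33.6100
CL = X̄̄ = 33.6100

33.610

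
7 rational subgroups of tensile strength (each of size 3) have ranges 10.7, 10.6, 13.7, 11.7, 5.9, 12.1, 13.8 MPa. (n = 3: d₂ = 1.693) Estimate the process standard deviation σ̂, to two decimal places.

R̄ = (10.7 + 10.6 + 13.7 + 11.7 + 5.9 + 12.1 + 13.8) / 7 = 11.2143
σ̂ = R̄ / d₂ = 11.2143 / 1.693 = 6.6239

6.62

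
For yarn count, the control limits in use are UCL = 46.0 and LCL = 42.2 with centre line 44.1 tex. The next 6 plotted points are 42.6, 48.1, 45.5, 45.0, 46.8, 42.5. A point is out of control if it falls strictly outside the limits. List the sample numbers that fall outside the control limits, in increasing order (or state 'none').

2, 5

Compare each point to [42.2, 46.0]: sample 2 = 48.1 > UCL; sample 5 = 46.8 > UCL.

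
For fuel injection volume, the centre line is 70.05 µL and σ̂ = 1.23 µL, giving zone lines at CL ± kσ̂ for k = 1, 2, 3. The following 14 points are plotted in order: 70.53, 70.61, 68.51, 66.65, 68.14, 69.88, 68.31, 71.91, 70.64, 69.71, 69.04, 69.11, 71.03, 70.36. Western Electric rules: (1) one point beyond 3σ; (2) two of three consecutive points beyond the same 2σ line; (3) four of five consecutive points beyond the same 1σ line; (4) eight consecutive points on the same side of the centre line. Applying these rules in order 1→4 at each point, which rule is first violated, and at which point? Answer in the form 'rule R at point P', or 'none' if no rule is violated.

Zone of each point (C = within 1σ̂, B = 1σ̂–2σ̂, A = 2σ̂–3σ̂, * = beyond 3σ̂; sign = side of CL): 1:+C, 2:+C, 3:-B, 4:-A, 5:-B, 6:-C, 7:-B, 8:+B, 9:+C, 10:-C, 11:-C, 12:-C, 13:+C, 14:+C
Rule 3 (four of five consecutive points beyond the same 1σ limit) is satisfied at point 7.

rule 3 at point 7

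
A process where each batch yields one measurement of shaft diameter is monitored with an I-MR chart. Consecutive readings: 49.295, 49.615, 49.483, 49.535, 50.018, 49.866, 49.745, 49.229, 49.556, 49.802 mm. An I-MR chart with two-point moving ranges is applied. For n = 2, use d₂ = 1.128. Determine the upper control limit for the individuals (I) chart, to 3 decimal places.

50.309

X̄ = (49.295 + 49.615 + 49.483 + 49.535 + 50.018 + 49.866 + 49.745 + 49.229 + 49.556 + 49.802) / 10 = 49.6144
Moving ranges: 0.320, 0.132, 0.052, 0.483, 0.152, 0.121, 0.516, 0.327, 0.246; M̄R̄ = 2.3490 / 9 = 0.2610
UCL = X̄ + 3·M̄R̄/d₂ = 49.6144 + 3 × 0.2610 / 1.128 = 50.3085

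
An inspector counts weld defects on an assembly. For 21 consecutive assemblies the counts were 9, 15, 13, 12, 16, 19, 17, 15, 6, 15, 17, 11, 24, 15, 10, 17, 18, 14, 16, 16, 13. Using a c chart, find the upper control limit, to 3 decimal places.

26.156

c̄ = (9 + 15 + 13 + 12 + 16 + 19 + 17 + 15 + 6 + 15 + 17 + 11 + 24 + 15 + 10 + 17 + 18 + 14 + 16 + 16 + 13) / 21 = 308 / 21 = 14.6667
UCL = c̄ + 3√c̄ = 14.6667 + 3 × √14.6667 = 14.6667 + 3 × 3.8297 = 26.1558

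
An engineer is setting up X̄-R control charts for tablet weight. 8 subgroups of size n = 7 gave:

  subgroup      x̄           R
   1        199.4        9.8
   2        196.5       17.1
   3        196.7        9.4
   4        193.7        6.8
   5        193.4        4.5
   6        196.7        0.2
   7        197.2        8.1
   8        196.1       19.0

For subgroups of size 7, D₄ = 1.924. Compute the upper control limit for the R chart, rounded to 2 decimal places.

R̄ = (9.8 + 17.1 + 9.4 + 6.8 + 4.5 + 0.2 + 8.1 + 19.0) / 8 = 74.9000 / 8 = 9.3625
UCL_R = D₄·R̄ = 1.924 × 9.3625 = 18.0135

18.01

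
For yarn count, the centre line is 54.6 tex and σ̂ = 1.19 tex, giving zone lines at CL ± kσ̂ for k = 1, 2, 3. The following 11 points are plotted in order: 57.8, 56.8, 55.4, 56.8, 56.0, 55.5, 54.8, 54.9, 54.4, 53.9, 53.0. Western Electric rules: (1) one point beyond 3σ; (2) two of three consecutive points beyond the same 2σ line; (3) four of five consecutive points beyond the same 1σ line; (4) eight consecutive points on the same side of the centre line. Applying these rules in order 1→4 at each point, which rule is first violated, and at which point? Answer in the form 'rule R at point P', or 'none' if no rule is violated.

Zone of each point (C = within 1σ̂, B = 1σ̂–2σ̂, A = 2σ̂–3σ̂, * = beyond 3σ̂; sign = side of CL): 1:+A, 2:+B, 3:+C, 4:+B, 5:+B, 6:+C, 7:+C, 8:+C, 9:-C, 10:-C, 11:-B
Rule 3 (four of five consecutive points beyond the same 1σ limit) is satisfied at point 5.

rule 3 at point 5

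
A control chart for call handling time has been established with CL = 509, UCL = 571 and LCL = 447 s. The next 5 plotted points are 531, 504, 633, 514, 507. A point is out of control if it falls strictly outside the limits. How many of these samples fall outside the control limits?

Compare each point to [447, 571]: sample 3 = 633 > UCL.

1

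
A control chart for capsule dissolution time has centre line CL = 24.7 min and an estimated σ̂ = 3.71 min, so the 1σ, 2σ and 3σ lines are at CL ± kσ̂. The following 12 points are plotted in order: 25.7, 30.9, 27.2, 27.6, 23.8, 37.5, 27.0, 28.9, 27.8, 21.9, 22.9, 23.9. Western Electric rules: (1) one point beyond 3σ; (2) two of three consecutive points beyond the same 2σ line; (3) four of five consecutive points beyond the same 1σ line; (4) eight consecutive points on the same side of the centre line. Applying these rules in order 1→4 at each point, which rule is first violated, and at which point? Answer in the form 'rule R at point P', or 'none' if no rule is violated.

Zone of each point (C = within 1σ̂, B = 1σ̂–2σ̂, A = 2σ̂–3σ̂, * = beyond 3σ̂; sign = side of CL): 1:+C, 2:+B, 3:+C, 4:+C, 5:-C, 6:+*, 7:+C, 8:+B, 9:+C, 10:-C, 11:-C, 12:-C
Rule 1 (one point beyond the 3σ limits) is satisfied at point 6.

rule 1 at point 6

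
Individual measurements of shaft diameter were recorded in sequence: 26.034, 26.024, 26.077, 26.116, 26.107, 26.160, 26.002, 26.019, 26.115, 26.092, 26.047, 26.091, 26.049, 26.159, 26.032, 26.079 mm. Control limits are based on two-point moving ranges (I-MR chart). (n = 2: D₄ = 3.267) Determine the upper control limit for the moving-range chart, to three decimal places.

Moving ranges: 0.010, 0.053, 0.039, 0.009, 0.053, 0.158, 0.017, 0.096, 0.023, 0.045, 0.044, 0.042, 0.110, 0.127, 0.047; M̄R̄ = 0.8730 / 15 = 0.0582
UCL_MR = D₄·M̄R̄ = 3.267 × 0.0582 = 0.1901

0.190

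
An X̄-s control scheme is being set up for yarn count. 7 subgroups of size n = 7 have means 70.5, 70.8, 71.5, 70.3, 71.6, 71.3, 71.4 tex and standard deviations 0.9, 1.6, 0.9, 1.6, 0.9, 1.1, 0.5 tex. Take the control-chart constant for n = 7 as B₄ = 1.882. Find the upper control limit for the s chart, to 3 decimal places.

2.016

s̄ = (0.9 + 1.6 + 0.9 + 1.6 + 0.9 + 1.1 + 0.5) / 7 = 1.0714
UCL_s = B₄·s̄ = 1.882 × 1.0714 = 2.0164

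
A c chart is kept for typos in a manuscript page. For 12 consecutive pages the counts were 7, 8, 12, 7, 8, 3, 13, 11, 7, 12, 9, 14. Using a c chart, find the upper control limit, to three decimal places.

18.374

c̄ = (7 + 8 + 12 + 7 + 8 + 3 + 13 + 11 + 7 + 12 + 9 + 14) / 12 = 111 / 12 = 9.2500
UCL = c̄ + 3√c̄ = 9.2500 + 3 × √9.2500 = 9.2500 + 3 × 3.0414 = 18.3741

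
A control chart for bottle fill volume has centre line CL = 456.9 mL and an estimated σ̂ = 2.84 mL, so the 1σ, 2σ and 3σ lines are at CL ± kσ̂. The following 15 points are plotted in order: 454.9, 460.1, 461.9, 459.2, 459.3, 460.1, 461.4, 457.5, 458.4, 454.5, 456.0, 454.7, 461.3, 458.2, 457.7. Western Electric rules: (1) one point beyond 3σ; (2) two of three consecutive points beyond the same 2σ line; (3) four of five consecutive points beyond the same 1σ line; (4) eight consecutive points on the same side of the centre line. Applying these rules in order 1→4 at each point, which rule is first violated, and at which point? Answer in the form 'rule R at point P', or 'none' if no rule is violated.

Zone of each point (C = within 1σ̂, B = 1σ̂–2σ̂, A = 2σ̂–3σ̂, * = beyond 3σ̂; sign = side of CL): 1:-C, 2:+B, 3:+B, 4:+C, 5:+C, 6:+B, 7:+B, 8:+C, 9:+C, 10:-C, 11:-C, 12:-C, 13:+B, 14:+C, 15:+C
Rule 4 (eight consecutive points on the same side of the centre line) is satisfied at point 9.

rule 4 at point 9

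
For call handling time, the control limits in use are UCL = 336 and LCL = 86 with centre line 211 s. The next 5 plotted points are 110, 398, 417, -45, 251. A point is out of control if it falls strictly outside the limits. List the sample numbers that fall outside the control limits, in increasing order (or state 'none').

2, 3, 4

Compare each point to [86, 336]: sample 2 = 398 > UCL; sample 3 = 417 > UCL; sample 4 = -45 < LCL.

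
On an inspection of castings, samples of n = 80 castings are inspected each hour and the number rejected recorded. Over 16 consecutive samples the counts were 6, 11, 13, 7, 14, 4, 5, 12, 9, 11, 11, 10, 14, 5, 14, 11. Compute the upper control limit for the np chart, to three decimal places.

p̄ = Σdᵢ / (k·n) = 157 / (16 × 80) = 0.12266
UCL = np̄ + 3·√(np̄(1−p̄)) = 9.8125 + 3 × √(9.8125×0.87734) = 9.8125 + 3 × 2.9341 = 18.6148

18.615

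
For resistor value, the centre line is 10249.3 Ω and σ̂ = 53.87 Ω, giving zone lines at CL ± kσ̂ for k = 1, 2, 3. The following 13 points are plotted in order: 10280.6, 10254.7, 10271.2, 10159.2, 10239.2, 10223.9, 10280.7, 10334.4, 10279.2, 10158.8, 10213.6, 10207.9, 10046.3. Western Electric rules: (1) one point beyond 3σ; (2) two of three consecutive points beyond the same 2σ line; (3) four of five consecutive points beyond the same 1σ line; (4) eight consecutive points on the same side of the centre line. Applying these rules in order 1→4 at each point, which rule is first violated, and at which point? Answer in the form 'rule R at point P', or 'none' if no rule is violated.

rule 1 at point 13

Zone of each point (C = within 1σ̂, B = 1σ̂–2σ̂, A = 2σ̂–3σ̂, * = beyond 3σ̂; sign = side of CL): 1:+C, 2:+C, 3:+C, 4:-B, 5:-C, 6:-C, 7:+C, 8:+B, 9:+C, 10:-B, 11:-C, 12:-C, 13:-*
Rule 1 (one point beyond the 3σ limits) is satisfied at point 13.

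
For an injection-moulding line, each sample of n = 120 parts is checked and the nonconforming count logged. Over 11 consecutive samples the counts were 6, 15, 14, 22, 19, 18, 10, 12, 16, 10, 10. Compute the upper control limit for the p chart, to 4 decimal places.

0.2026

p̄ = Σdᵢ / (k·n) = 152 / (11 × 120) = 0.11515
UCL = p̄ + 3·√(p̄(1−p̄)/n) = 0.11515 + 3 × √(0.11515×0.88485/120) = 0.11515 + 3 × 0.02914 = 0.20257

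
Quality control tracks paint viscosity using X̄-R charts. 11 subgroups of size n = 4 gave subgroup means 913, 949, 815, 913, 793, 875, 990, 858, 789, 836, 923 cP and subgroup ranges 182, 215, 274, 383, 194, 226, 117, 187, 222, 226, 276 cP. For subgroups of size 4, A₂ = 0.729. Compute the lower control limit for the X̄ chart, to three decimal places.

711.822

X̄̄ = (913 + 949 + 815 + 913 + 793 + 875 + 990 + 858 + 789 + 836 + 923) / 11 = 9654.0000 / 11 = 877.6364
R̄ = (182 + 215 + 274 + 383 + 194 + 226 + 117 + 187 + 222 + 226 + 276) / 11 = 2502.0000 / 11 = 227.4545
LCL = X̄̄ − A₂·R̄ = 877.6364 − 0.729 × 227.4545 = 711.8220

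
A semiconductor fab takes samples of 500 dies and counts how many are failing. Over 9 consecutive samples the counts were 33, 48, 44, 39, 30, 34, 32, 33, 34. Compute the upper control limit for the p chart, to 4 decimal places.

p̄ = Σdᵢ / (k·n) = 327 / (9 × 500) = 0.07267
UCL = p̄ + 3·√(p̄(1−p̄)/n) = 0.07267 + 3 × √(0.07267×0.92733/500) = 0.07267 + 3 × 0.01161 = 0.10749

0.1075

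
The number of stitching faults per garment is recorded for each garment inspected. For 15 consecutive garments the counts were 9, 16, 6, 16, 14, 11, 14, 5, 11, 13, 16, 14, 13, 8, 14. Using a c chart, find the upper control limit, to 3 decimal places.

22.392

c̄ = (9 + 16 + 6 + 16 + 14 + 11 + 14 + 5 + 11 + 13 + 16 + 14 + 13 + 8 + 14) / 15 = 180 / 15 = 12.0000
UCL = c̄ + 3√c̄ = 12.0000 + 3 × √12.0000 = 12.0000 + 3 × 3.4641 = 22.3923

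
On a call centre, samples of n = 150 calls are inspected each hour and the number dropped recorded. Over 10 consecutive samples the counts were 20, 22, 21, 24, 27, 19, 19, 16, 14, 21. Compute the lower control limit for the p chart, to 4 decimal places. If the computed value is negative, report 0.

0.0515

p̄ = Σdᵢ / (k·n) = 203 / (10 × 150) = 0.13533
LCL = p̄ − 3·√(p̄(1−p̄)/n) = 0.13533 − 3 × 0.02793 = 0.05154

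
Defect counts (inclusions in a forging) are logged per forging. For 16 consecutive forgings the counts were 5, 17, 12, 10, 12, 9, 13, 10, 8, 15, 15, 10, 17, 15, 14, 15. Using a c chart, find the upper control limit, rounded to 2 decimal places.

22.84

c̄ = (5 + 17 + 12 + 10 + 12 + 9 + 13 + 10 + 8 + 15 + 15 + 10 + 17 + 15 + 14 + 15) / 16 = 197 / 16 = 12.3125
UCL = c̄ + 3√c̄ = 12.3125 + 3 × √12.3125 = 12.3125 + 3 × 3.5089 = 22.8393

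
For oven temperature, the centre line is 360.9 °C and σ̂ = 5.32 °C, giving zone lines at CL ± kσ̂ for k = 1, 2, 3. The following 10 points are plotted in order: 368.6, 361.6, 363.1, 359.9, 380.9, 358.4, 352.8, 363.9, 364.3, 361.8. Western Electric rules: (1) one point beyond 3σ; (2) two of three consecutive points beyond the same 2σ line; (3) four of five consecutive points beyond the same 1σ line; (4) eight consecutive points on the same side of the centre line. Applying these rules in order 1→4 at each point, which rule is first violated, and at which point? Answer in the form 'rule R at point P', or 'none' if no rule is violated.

Zone of each point (C = within 1σ̂, B = 1σ̂–2σ̂, A = 2σ̂–3σ̂, * = beyond 3σ̂; sign = side of CL): 1:+B, 2:+C, 3:+C, 4:-C, 5:+*, 6:-C, 7:-B, 8:+C, 9:+C, 10:+C
Rule 1 (one point beyond the 3σ limits) is satisfied at point 5.

rule 1 at point 5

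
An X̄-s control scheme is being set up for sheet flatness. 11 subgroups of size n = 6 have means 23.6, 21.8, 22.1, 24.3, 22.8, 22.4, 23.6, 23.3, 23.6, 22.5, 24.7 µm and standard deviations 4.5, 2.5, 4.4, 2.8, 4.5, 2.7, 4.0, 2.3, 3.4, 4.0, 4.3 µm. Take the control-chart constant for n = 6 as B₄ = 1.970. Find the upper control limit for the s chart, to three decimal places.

7.056

s̄ = (4.5 + 2.5 + 4.4 + 2.8 + 4.5 + 2.7 + 4.0 + 2.3 + 3.4 + 4.0 + 4.3) / 11 = 3.5818
UCL_s = B₄·s̄ = 1.970 × 3.5818 = 7.0562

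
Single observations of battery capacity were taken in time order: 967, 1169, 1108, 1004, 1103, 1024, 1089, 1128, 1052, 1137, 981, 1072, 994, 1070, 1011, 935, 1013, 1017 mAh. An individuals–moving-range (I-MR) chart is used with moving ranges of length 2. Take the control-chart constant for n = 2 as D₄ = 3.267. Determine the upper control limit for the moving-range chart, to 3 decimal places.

274.428

Moving ranges: 202, 61, 104, 99, 79, 65, 39, 76, 85, 156, 91, 78, 76, 59, 76, 78, 4; M̄R̄ = 1428.0000 / 17 = 84.0000
UCL_MR = D₄·M̄R̄ = 3.267 × 84.0000 = 274.4280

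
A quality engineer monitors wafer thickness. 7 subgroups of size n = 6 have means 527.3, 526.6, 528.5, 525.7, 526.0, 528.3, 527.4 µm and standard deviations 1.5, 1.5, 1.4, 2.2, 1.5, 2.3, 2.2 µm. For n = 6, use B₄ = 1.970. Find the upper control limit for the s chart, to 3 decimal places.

3.546

s̄ = (1.5 + 1.5 + 1.4 + 2.2 + 1.5 + 2.3 + 2.2) / 7 = 1.8000
UCL_s = B₄·s̄ = 1.970 × 1.8000 = 3.5460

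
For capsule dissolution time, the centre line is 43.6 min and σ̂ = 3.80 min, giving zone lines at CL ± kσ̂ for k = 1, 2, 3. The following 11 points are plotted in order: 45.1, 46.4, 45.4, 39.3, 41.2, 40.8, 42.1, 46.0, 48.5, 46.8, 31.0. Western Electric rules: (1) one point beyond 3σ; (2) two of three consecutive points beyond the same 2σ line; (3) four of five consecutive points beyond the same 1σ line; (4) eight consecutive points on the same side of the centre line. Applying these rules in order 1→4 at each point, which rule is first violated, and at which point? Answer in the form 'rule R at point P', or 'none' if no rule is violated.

Zone of each point (C = within 1σ̂, B = 1σ̂–2σ̂, A = 2σ̂–3σ̂, * = beyond 3σ̂; sign = side of CL): 1:+C, 2:+C, 3:+C, 4:-B, 5:-C, 6:-C, 7:-C, 8:+C, 9:+B, 10:+C, 11:-*
Rule 1 (one point beyond the 3σ limits) is satisfied at point 11.

rule 1 at point 11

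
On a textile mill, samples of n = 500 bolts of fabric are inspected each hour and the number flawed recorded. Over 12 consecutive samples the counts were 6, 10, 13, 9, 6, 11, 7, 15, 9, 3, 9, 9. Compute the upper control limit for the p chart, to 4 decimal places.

0.0356

p̄ = Σdᵢ / (k·n) = 107 / (12 × 500) = 0.01783
UCL = p̄ + 3·√(p̄(1−p̄)/n) = 0.01783 + 3 × √(0.01783×0.98217/500) = 0.01783 + 3 × 0.00592 = 0.03559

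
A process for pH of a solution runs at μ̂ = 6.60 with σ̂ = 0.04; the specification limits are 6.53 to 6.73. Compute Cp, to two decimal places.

Cp = (USL − LSL) / (6σ̂) = (6.73 − 6.53) / (6 × 0.04) = 0.2000 / 0.2400 = 0.8333

0.83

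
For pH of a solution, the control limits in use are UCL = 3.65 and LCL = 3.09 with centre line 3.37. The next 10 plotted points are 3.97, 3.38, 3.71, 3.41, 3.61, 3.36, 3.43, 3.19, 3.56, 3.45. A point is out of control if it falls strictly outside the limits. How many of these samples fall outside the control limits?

2

Compare each point to [3.09, 3.65]: sample 1 = 3.97 > UCL; sample 3 = 3.71 > UCL.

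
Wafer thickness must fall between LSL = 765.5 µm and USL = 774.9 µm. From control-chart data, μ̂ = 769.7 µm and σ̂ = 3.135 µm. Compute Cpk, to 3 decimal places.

Cpu = (USL − μ̂) / (3σ̂) = (774.9 − 769.7) / (3 × 3.135) = 0.5529; Cpl = (μ̂ − LSL) / (3σ̂) = (769.7 − 765.5) / (3 × 3.135) = 0.4466; Cpk = min(Cpu, Cpl) = 0.4466

0.447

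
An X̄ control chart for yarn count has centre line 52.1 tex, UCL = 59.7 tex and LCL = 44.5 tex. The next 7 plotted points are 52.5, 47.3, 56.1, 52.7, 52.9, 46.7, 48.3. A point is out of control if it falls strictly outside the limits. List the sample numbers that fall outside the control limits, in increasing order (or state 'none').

All 7 points lie within [44.5, 59.7].

none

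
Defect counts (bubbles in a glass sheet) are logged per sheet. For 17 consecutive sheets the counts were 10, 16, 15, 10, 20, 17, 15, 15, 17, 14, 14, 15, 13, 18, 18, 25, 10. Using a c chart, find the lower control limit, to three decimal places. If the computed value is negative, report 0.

c̄ = (10 + 16 + 15 + 10 + 20 + 17 + 15 + 15 + 17 + 14 + 14 + 15 + 13 + 18 + 18 + 25 + 10) / 17 = 262 / 17 = 15.4118
LCL = c̄ − 3√c̄ = 15.4118 − 3 × 3.9258 = 3.6344

3.634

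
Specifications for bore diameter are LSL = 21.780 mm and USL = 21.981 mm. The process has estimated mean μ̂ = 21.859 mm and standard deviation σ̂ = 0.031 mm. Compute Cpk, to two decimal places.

Cpu = (USL − μ̂) / (3σ̂) = (21.981 − 21.859) / (3 × 0.031) = 1.3118; Cpl = (μ̂ − LSL) / (3σ̂) = (21.859 − 21.780) / (3 × 0.031) = 0.8495; Cpk = min(Cpu, Cpl) = 0.8495

0.85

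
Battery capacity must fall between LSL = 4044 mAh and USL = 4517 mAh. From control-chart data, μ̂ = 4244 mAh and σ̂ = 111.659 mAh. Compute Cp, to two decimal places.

0.71

Cp = (USL − LSL) / (6σ̂) = (4517 − 4044) / (6 × 111.659) = 473.0000 / 669.9540 = 0.7060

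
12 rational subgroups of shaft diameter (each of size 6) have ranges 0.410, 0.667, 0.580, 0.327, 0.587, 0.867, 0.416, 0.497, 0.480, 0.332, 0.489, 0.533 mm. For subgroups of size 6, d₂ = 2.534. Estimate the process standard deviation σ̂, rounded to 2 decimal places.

R̄ = (0.410 + 0.667 + 0.580 + 0.327 + 0.587 + 0.867 + 0.416 + 0.497 + 0.480 + 0.332 + 0.489 + 0.533) / 12 = 0.5154
σ̂ = R̄ / d₂ = 0.5154 / 2.534 = 0.2034

0.20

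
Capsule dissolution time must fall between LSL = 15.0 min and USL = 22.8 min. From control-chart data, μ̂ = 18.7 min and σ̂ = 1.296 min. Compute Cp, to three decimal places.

Cp = (USL − LSL) / (6σ̂) = (22.8 − 15.0) / (6 × 1.296) = 7.8000 / 7.7760 = 1.0031

1.003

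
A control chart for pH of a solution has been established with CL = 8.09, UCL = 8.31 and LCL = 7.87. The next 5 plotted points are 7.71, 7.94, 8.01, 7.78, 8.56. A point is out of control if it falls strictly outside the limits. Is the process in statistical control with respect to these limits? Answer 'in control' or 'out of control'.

Compare each point to [7.87, 8.31]: sample 1 = 7.71 < LCL; sample 4 = 7.78 < LCL; sample 5 = 8.56 > UCL.

out of control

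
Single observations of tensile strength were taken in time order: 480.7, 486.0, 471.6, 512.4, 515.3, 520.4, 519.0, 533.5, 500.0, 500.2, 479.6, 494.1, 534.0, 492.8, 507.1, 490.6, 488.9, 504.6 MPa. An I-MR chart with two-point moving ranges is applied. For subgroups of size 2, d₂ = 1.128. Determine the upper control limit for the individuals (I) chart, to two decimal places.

545.91

X̄ = (480.7 + 486.0 + 471.6 + 512.4 + 515.3 + 520.4 + 519.0 + 533.5 + 500.0 + 500.2 + 479.6 + 494.1 + 534.0 + 492.8 + 507.1 + 490.6 + 488.9 + 504.6) / 18 = 501.7111
Moving ranges: 5.3, 14.4, 40.8, 2.9, 5.1, 1.4, 14.5, 33.5, 0.2, 20.6, 14.5, 39.9, 41.2, 14.3, 16.5, 1.7, 15.7; M̄R̄ = 282.5000 / 17 = 16.6176
UCL = X̄ + 3·M̄R̄/d₂ = 501.7111 + 3 × 16.6176 / 1.128 = 545.9070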